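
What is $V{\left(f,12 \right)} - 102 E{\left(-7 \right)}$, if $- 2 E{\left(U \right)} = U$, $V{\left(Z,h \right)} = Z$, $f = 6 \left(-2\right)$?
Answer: $-369$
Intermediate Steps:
$f = -12$
$E{\left(U \right)} = - \frac{U}{2}$
$V{\left(f,12 \right)} - 102 E{\left(-7 \right)} = -12 - 102 \left(\left(- \frac{1}{2}\right) \left(-7\right)\right) = -12 - 357 = -369$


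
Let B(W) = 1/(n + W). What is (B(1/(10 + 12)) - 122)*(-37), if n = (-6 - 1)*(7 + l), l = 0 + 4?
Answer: 7643016/1693 ≈ 4514.5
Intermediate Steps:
l = 4
n = -77 (n = (-6 - 1)*(7 + 4) = -7*11 = -77)
B(W) = 1/(-77 + W)
(B(1/(10 + 12)) - 122)*(-37) = (1/(-77 + 1/(10 + 12)) - 122)*(-37) = (1/(-77 + 1/22) - 122)*(-37) = (1/(-1693/22) - 122)*(-37) = (-22/1693 - 122)*(-37) = -206568/1693*(-37) = 7643016/1693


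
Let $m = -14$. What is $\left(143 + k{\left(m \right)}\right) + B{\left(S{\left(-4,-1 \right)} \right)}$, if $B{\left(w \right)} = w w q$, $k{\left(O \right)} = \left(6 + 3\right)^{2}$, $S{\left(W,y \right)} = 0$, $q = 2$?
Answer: $224$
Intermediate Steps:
$k{\left(O \right)} = 81$ ($k{\left(O \right)} = 9^{2} = 81$)
$B{\left(w \right)} = 2 w^{2}$ ($B{\left(w \right)} = w w 2 = w^{2} \cdot 2 = 2 w^{2}$)
$\left(143 + k{\left(m \right)}\right) + B{\left(S{\left(-4,-1 \right)} \right)} = \left(143 + 81\right) + 2 \cdot 0^{2} = 224 + 2 \cdot 0 = 224 + 0 = 224$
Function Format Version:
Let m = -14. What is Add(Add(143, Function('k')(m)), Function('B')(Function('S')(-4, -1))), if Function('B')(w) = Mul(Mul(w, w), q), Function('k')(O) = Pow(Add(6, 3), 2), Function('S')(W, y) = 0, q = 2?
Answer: 224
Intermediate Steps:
Function('k')(O) = 81 (Function('k')(O) = Pow(9, 2) = 81)
Function('B')(w) = Mul(2, Pow(w, 2)) (Function('B')(w) = Mul(Mul(w, w), 2) = Mul(Pow(w, 2), 2) = Mul(2, Pow(w, 2)))
Add(Add(143, Function('k')(m)), Function('B')(Function('S')(-4, -1))) = Add(Add(143, 81), Mul(2, Pow(0, 2))) = Add(224, Mul(2, 0)) = Add(224, 0) = 224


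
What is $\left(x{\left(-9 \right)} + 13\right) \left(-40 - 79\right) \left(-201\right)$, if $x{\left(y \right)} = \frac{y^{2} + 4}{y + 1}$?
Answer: $\frac{454461}{8} \approx 56808.0$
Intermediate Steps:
$x{\left(y \right)} = \frac{4 + y^{2}}{1 + y}$
$\left(x{\left(-9 \right)} + 13\right) \left(-40 - 79\right) \left(-201\right) = \left(\frac{4 + \left(-9\right)^{2}}{1 - 9} + 13\right) \left(-40 - 79\right) \left(-201\right) = \left(\frac{4 + 81}{-8} + 13\right) \left(-119\right) \left(-201\right) = \left(\left(- \frac{1}{8}\right) 85 + 13\right) \left(-119\right) \left(-201\right) = \left(- \frac{85}{8} + 13\right) \left(-119\right) \left(-201\right) = \frac{19}{8} \left(-119\right) \left(-201\right) = \left(- \frac{2261}{8}\right) \left(-201\right) = \frac{454461}{8}$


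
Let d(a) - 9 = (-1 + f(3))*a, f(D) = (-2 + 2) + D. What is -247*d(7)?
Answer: -5681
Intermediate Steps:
f(D) = D (f(D) = 0 + D = D)
d(a) = 9 + 2*a (d(a) = 9 + (-1 + 3)*a = 9 + 2*a)
-247*d(7) = -247*(9 + 2*7) = -247*(9 + 14) = -247*23 = -5681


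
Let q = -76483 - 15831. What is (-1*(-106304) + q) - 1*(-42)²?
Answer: 12226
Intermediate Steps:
q = -92314
(-1*(-106304) + q) - 1*(-42)² = (-1*(-106304) - 92314) - 1*(-42)² = (106304 - 92314) - 1*1764 = 13990 - 1764 = 12226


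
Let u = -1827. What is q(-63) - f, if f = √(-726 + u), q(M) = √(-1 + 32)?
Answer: √31 - I*√2553 ≈ 5.5678 - 50.527*I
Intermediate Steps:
q(M) = √31
f = I*√2553 (f = √(-726 - 1827) = √(-2553) = I*√2553 ≈ 50.527*I)
q(-63) - f = √31 - I*√2553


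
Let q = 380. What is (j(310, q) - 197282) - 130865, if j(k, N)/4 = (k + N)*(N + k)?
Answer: 1576253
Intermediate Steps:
j(k, N) = 4*(N + k)**2 (j(k, N) = 4*((k + N)*(N + k)) = 4*((N + k)*(N + k)) = 4*(N + k)**2)
(j(310, q) - 197282) - 130865 = (4*(380 + 310)**2 - 197282) - 130865 = (4*690**2 - 197282) - 130865 = (4*476100 - 197282) - 130865 = (1904400 - 197282) - 130865 = 1707118 - 130865 = 1576253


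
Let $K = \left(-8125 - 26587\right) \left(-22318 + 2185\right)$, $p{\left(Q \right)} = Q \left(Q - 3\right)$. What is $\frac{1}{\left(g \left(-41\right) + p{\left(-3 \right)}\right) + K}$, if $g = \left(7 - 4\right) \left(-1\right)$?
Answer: $\frac{1}{698856837} \approx 1.4309 \cdot 10^{-9}$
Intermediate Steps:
$p{\left(Q \right)} = Q \left(-3 + Q\right)$
$K = 698856696$ ($K = \left(-34712\right) \left(-20133\right) = 698856696$)
$g = -3$ ($g = 3 \left(-1\right) = -3$)
$\frac{1}{\left(g \left(-41\right) + p{\left(-3 \right)}\right) + K} = \frac{1}{\left(\left(-3\right) \left(-41\right) - 3 \left(-3 - 3\right)\right) + 698856696} = \frac{1}{\left(123 - -18\right) + 698856696} = \frac{1}{\left(123 + 18\right) + 698856696} = \frac{1}{141 + 698856696} = \frac{1}{698856837}$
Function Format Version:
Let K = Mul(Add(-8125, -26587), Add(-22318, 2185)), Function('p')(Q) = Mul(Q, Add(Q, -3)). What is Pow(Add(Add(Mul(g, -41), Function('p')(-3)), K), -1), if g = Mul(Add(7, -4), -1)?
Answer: Rational(1, 698856837) ≈ 1.4309e-9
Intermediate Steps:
Function('p')(Q) = Mul(Q, Add(-3, Q))
K = 698856696 (K = Mul(-34712, -20133) = 698856696)
g = -3 (g = Mul(3, -1) = -3)
Pow(Add(Add(Mul(g, -41), Function('p')(-3)), K), -1) = Pow(Add(Add(Mul(-3, -41), Mul(-3, Add(-3, -3))), 698856696), -1) = Pow(Add(Add(123, Mul(-3, -6)), 698856696), -1) = Pow(Add(Add(123, 18), 698856696), -1) = Pow(Add(141, 698856696), -1) = Pow(698856837, -1) = Rational(1, 698856837)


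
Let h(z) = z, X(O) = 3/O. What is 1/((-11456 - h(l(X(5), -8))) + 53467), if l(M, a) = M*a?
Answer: 5/210079 ≈ 2.3801e-5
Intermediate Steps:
1/((-11456 - h(l(X(5), -8))) + 53467) = 1/((-11456 - 3/5*(-8)) + 53467) = 1/((-11456 - 3*(1/5)*(-8)) + 53467) = 1/((-11456 - 3*(-8)/5) + 53467) = 1/((-11456 - 1*(-24/5)) + 53467) = 1/((-11456 + 24/5) + 53467) = 1/(-57256/5 + 53467) = 1/(210079/5) = 5/210079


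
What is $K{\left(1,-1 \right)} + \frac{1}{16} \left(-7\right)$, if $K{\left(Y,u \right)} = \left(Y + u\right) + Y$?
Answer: $\frac{9}{16} \approx 0.5625$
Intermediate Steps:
$K{\left(Y,u \right)} = u + 2 Y$
$K{\left(1,-1 \right)} + \frac{1}{16} \left(-7\right) = \left(-1 + 2 \cdot 1\right) + \frac{1}{16} \left(-7\right) = \left(-1 + 2\right) + \frac{1}{16} \left(-7\right) = 1 - \frac{7}{16} = \frac{9}{16}$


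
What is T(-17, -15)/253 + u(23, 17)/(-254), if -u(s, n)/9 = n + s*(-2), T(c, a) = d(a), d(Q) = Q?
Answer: -69843/64262 ≈ -1.0868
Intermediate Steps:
T(c, a) = a
u(s, n) = -9*n + 18*s (u(s, n) = -9*(n + s*(-2)) = -9*(n - 2*s) = -9*n + 18*s)
T(-17, -15)/253 + u(23, 17)/(-254) = -15/253 + (-9*17 + 18*23)/(-254) = -15*1/253 + (-153 + 414)*(-1/254) = -15/253 + 261*(-1/254) = -15/253 - 261/254 = -69843/64262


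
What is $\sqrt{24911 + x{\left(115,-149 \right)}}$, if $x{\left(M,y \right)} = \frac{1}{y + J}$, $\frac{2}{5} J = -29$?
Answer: $\frac{\sqrt{4888757953}}{443} \approx 157.83$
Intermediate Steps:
$J = - \frac{145}{2}$ ($J = \frac{5}{2} \left(-29\right) = - \frac{145}{2} \approx -72.5$)
$x{\left(M,y \right)} = \frac{1}{- \frac{145}{2} + y}$ ($x{\left(M,y \right)} = \frac{1}{y - \frac{145}{2}} = \frac{1}{- \frac{145}{2} + y}$)
$\sqrt{24911 + x{\left(115,-149 \right)}} = \sqrt{24911 + \frac{2}{-145 + 2 \left(-149\right)}} = \sqrt{24911 + \frac{2}{-145 - 298}} = \sqrt{24911 + \frac{2}{-443}} = \sqrt{24911 + 2 \left(- \frac{1}{443}\right)} = \sqrt{24911 - \frac{2}{443}} = \sqrt{\frac{11035571}{443}} = \frac{\sqrt{4888757953}}{443}$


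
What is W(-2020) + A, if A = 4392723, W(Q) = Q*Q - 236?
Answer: 8472887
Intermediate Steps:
W(Q) = -236 + Q² (W(Q) = Q² - 236 = -236 + Q²)
W(-2020) + A = (-236 + (-2020)²) + 4392723 = (-236 + 4080400) + 4392723 = 4080164 + 4392723 = 8472887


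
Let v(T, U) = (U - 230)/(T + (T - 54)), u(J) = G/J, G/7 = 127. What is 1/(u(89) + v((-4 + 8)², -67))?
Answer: 178/4181 ≈ 0.042574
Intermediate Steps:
G = 889 (G = 7*127 = 889)
u(J) = 889/J
v(T, U) = (-230 + U)/(-54 + 2*T) (v(T, U) = (-230 + U)/(T + (-54 + T)) = (-230 + U)/(-54 + 2*T))
1/(u(89) + v((-4 + 8)², -67)) = 1/(889/89 + (-230 - 67)/(2*(-27 + (-4 + 8)²))) = 1/(889*(1/89) + (½)*(-297)/(-27 + 4²)) = 1/(889/89 + (½)*(-297)/(-27 + 16)) = 1/(889/89 + (½)*(-297)/(-11)) = 1/(889/89 + (½)*(-1/11)*(-297)) = 1/(889/89 + 27/2) = 1/(4181/178) = 178/4181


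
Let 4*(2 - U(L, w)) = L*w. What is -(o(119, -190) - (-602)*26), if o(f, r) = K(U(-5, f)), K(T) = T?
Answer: -63211/4 ≈ -15803.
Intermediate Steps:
U(L, w) = 2 - L*w/4
o(f, r) = 2 + 5*f/4 (o(f, r) = 2 - ¼*(-5)*f = 2 + 5*f/4)
-(o(119, -190) - (-602)*26) = -((2 + (5/4)*119) - (-602)*26) = -((2 + 595/4) - 1*(-15652)) = -(603/4 + 15652) = -1*63211/4 = -63211/4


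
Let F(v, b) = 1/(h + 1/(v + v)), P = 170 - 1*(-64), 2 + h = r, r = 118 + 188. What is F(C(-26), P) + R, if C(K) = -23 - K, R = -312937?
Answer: -571110019/1825 ≈ -3.1294e+5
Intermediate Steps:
r = 306
h = 304 (h = -2 + 306 = 304)
P = 234 (P = 170 + 64 = 234)
F(v, b) = 1/(304 + 1/(2*v)) (F(v, b) = 1/(304 + 1/(v + v)) = 1/(304 + 1/(2*v)))
F(C(-26), P) + R = 2*(-23 - 1*(-26))/(1 + 608*(-23 - 1*(-26))) - 312937 = 2*(-23 + 26)/(1 + 608*(-23 + 26)) - 312937 = 2*3/(1 + 608*3) - 312937 = 2*3/(1 + 1824) - 312937 = 2*3/1825 - 312937 = 2*3*(1/1825) - 312937 = 6/1825 - 312937 = -571110019/1825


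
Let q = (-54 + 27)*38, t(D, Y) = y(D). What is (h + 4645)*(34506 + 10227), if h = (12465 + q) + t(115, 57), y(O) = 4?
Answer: 719664504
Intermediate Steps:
t(D, Y) = 4
q = -1026 (q = -27*38 = -1026)
h = 11443 (h = (12465 - 1026) + 4 = 11439 + 4 = 11443)
(h + 4645)*(34506 + 10227) = (11443 + 4645)*(34506 + 10227) = 16088*44733 = 719664504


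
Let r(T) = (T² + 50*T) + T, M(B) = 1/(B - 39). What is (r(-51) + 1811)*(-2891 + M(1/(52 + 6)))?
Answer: -11837798899/2261 ≈ -5.2356e+6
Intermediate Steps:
M(B) = 1/(-39 + B)
r(T) = T² + 51*T
(r(-51) + 1811)*(-2891 + M(1/(52 + 6))) = (-51*(51 - 51) + 1811)*(-2891 + 1/(-39 + 1/(52 + 6))) = (-51*0 + 1811)*(-2891 + 1/(-39 + 1/58)) = (0 + 1811)*(-2891 + 1/(-39 + 1/58)) = 1811*(-2891 + 1/(-2261/58)) = 1811*(-2891 - 58/2261) = 1811*(-6536609/2261) = -11837798899/2261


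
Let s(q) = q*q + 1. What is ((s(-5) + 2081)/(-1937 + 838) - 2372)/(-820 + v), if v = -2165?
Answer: 24847/31243 ≈ 0.79528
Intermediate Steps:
s(q) = 1 + q² (s(q) = q² + 1 = 1 + q²)
((s(-5) + 2081)/(-1937 + 838) - 2372)/(-820 + v) = (((1 + (-5)²) + 2081)/(-1937 + 838) - 2372)/(-820 - 2165) = (((1 + 25) + 2081)/(-1099) - 2372)/(-2985) = ((26 + 2081)*(-1/1099) - 2372)*(-1/2985) = (2107*(-1/1099) - 2372)*(-1/2985) = (-301/157 - 2372)*(-1/2985) = -372705/157*(-1/2985) = 24847/31243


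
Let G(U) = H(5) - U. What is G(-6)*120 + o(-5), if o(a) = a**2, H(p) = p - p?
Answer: 745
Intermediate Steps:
H(p) = 0
G(U) = -U (G(U) = 0 - U = -U)
G(-6)*120 + o(-5) = -1*(-6)*120 + (-5)**2 = 6*120 + 25 = 720 + 25 = 745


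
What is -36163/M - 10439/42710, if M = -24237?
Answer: 1291511687/1035162270 ≈ 1.2476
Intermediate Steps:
-36163/M - 10439/42710 = -36163/(-24237) - 10439/42710 = -36163*(-1/24237) - 10439*1/42710 = 36163/24237 - 10439/42710 = 1291511687/1035162270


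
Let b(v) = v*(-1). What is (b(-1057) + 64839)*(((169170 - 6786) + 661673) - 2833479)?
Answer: -132412872112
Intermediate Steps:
b(v) = -v
(b(-1057) + 64839)*(((169170 - 6786) + 661673) - 2833479) = (-1*(-1057) + 64839)*(((169170 - 6786) + 661673) - 2833479) = (1057 + 64839)*((162384 + 661673) - 2833479) = 65896*(824057 - 2833479) = 65896*(-2009422) = -132412872112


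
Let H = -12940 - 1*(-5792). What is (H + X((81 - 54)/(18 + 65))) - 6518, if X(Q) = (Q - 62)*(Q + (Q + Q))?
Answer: -94559713/6889 ≈ -13726.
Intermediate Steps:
H = -7148 (H = -12940 + 5792 = -7148)
X(Q) = 3*Q*(-62 + Q) (X(Q) = (-62 + Q)*(Q + 2*Q) = (-62 + Q)*(3*Q) = 3*Q*(-62 + Q))
(H + X((81 - 54)/(18 + 65))) - 6518 = (-7148 + 3*((81 - 54)/(18 + 65))*(-62 + (81 - 54)/(18 + 65))) - 6518 = (-7148 + 3*(27/83)*(-62 + 27/83)) - 6518 = (-7148 + 3*(27/83)*(-5119/83)) - 6518 = (-7148 - 414639/6889) - 6518 = -49657211/6889 - 6518 = -94559713/6889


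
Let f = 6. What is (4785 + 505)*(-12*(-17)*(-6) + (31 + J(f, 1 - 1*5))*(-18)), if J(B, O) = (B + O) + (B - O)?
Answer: -10569420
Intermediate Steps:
J(B, O) = 2*B
(4785 + 505)*(-12*(-17)*(-6) + (31 + J(f, 1 - 1*5))*(-18)) = (4785 + 505)*(-12*(-17)*(-6) + (31 + 2*6)*(-18)) = 5290*(204*(-6) + (31 + 12)*(-18)) = 5290*(-1224 + 43*(-18)) = 5290*(-1224 - 774) = 5290*(-1998) = -10569420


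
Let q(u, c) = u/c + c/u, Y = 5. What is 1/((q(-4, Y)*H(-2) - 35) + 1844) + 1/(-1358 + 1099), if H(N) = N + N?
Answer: -159/48026 ≈ -0.0033107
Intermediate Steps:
q(u, c) = c/u + u/c
H(N) = 2*N
1/((q(-4, Y)*H(-2) - 35) + 1844) + 1/(-1358 + 1099) = 1/(((5/(-4) - 4/5)*(2*(-2)) - 35) + 1844) + 1/(-1358 + 1099) = 1/(((5*(-¼) - 4*⅕)*(-4) - 35) + 1844) + 1/(-259) = 1/(((-5/4 - ⅘)*(-4) - 35) + 1844) - 1/259 = 1/((-41/20*(-4) - 35) + 1844) - 1/259 = 1/((41/5 - 35) + 1844) - 1/259 = 1/(-134/5 + 1844) - 1/259 = 1/(9086/5) - 1/259 = 5/9086 - 1/259 = -159/48026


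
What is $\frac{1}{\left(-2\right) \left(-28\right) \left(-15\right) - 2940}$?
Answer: $- \frac{1}{3780} \approx -0.00026455$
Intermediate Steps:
$\frac{1}{\left(-2\right) \left(-28\right) \left(-15\right) - 2940} = \frac{1}{56 \left(-15\right) - 2940} = \frac{1}{-840 - 2940} = \frac{1}{-3780} = - \frac{1}{3780}$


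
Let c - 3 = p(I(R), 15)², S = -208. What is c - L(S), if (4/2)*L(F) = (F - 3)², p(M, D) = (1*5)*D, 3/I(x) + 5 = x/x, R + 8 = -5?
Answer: -33265/2 ≈ -16633.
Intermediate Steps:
R = -13 (R = -8 - 5 = -13)
I(x) = -¾ (I(x) = 3/(-5 + x/x) = 3/(-5 + 1) = 3/(-4) = 3*(-¼) = -¾)
p(M, D) = 5*D
L(F) = (-3 + F)²/2 (L(F) = (F - 3)²/2 = (-3 + F)²/2)
c = 5628 (c = 3 + (5*15)² = 3 + 75² = 3 + 5625 = 5628)
c - L(S) = 5628 - (-3 - 208)²/2 = 5628 - (-211)²/2 = 5628 - 44521/2 = -33265/2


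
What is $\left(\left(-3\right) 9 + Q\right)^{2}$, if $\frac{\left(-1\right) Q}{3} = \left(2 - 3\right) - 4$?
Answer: $144$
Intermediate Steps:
$Q = 15$ ($Q = - 3 \left(\left(2 - 3\right) - 4\right) = - 3 \left(-1 - 4\right) = \left(-3\right) \left(-5\right) = 15$)
$\left(\left(-3\right) 9 + Q\right)^{2} = \left(\left(-3\right) 9 + 15\right)^{2} = \left(-27 + 15\right)^{2} = \left(-12\right)^{2} = 144$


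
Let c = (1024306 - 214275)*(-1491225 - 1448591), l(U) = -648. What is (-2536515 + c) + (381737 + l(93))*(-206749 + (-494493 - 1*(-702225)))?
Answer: -2380970020324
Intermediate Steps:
c = -2381342094296 (c = 810031*(-2939816) = -2381342094296)
(-2536515 + c) + (381737 + l(93))*(-206749 + (-494493 - 1*(-702225))) = (-2536515 - 2381342094296) + (381737 - 648)*(-206749 + (-494493 - 1*(-702225))) = -2381344630811 + 381089*(-206749 + (-494493 + 702225)) = -2381344630811 + 381089*(-206749 + 207732) = -2381344630811 + 381089*983 = -2381344630811 + 374610487 = -2380970020324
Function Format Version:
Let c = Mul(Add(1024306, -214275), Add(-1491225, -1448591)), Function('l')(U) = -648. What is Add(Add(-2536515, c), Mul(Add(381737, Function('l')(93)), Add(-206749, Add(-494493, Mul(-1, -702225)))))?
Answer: -2380970020324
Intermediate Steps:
c = -2381342094296 (c = Mul(810031, -2939816) = -2381342094296)
Add(Add(-2536515, c), Mul(Add(381737, Function('l')(93)), Add(-206749, Add(-494493, Mul(-1, -702225))))) = Add(Add(-2536515, -2381342094296), Mul(Add(381737, -648), Add(-206749, Add(-494493, Mul(-1, -702225))))) = Add(-2381344630811, Mul(381089, Add(-206749, Add(-494493, 702225)))) = Add(-2381344630811, Mul(381089, Add(-206749, 207732))) = Add(-2381344630811, Mul(381089, 983)) = Add(-2381344630811, 374610487) = -2380970020324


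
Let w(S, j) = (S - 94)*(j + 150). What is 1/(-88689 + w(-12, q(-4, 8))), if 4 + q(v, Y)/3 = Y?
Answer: -1/105861 ≈ -9.4463e-6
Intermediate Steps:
q(v, Y) = -12 + 3*Y
w(S, j) = (-94 + S)*(150 + j)
1/(-88689 + w(-12, q(-4, 8))) = 1/(-88689 + (-14100 - 94*(-12 + 3*8) + 150*(-12) - 12*(-12 + 3*8))) = 1/(-88689 + (-14100 - 94*(-12 + 24) - 1800 - 12*(-12 + 24))) = 1/(-88689 + (-14100 - 94*12 - 1800 - 12*12)) = 1/(-88689 + (-14100 - 1128 - 1800 - 144)) = 1/(-88689 - 17172) = 1/(-105861) = -1/105861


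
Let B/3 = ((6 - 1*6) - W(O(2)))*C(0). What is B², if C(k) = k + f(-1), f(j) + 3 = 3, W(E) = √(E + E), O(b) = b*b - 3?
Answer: 0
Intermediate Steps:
O(b) = -3 + b² (O(b) = b² - 3 = -3 + b²)
W(E) = √2*√E (W(E) = √(2*E) = √2*√E)
f(j) = 0 (f(j) = -3 + 3 = 0)
C(k) = k (C(k) = k + 0 = k)
B = 0 (B = 3*(((6 - 1*6) - √2*√(-3 + 2²))*0) = 3*(((6 - 6) - √2*√(-3 + 4))*0) = 3*((0 - √2*√1)*0) = 3*((0 - √2)*0) = 3*(-√2*0) = 3*0 = 0)
B² = 0² = 0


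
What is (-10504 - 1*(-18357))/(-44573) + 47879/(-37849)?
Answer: -2431338864/1687043477 ≈ -1.4412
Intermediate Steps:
(-10504 - 1*(-18357))/(-44573) + 47879/(-37849) = (-10504 + 18357)*(-1/44573) + 47879*(-1/37849) = 7853*(-1/44573) - 47879/37849 = -7853/44573 - 47879/37849 = -2431338864/1687043477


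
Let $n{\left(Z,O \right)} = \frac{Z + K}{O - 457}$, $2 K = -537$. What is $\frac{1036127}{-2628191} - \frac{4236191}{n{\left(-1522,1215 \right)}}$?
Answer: $\frac{16878411185318409}{9411551971} \approx 1.7934 \cdot 10^{6}$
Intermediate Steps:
$K = - \frac{537}{2}$ ($K = \frac{1}{2} \left(-537\right) = - \frac{537}{2} \approx -268.5$)
$n{\left(Z,O \right)} = \frac{- \frac{537}{2} + Z}{-457 + O}$ ($n{\left(Z,O \right)} = \frac{Z - \frac{537}{2}}{O - 457} = \frac{- \frac{537}{2} + Z}{-457 + O}$)
$\frac{1036127}{-2628191} - \frac{4236191}{n{\left(-1522,1215 \right)}} = \frac{1036127}{-2628191} - \frac{4236191}{\frac{1}{-457 + 1215} \left(- \frac{537}{2} - 1522\right)} = 1036127 \left(- \frac{1}{2628191}\right) - \frac{4236191}{\frac{1}{758} \left(- \frac{3581}{2}\right)} = - \frac{1036127}{2628191} - \frac{4236191}{\frac{1}{758} \left(- \frac{3581}{2}\right)} = - \frac{1036127}{2628191} - \frac{4236191}{- \frac{3581}{1516}} = - \frac{1036127}{2628191} - - \frac{6422065556}{3581} = - \frac{1036127}{2628191} + \frac{6422065556}{3581} = \frac{16878411185318409}{9411551971}$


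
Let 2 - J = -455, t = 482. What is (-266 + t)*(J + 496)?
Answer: 205848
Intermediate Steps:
J = 457 (J = 2 - 1*(-455) = 2 + 455 = 457)
(-266 + t)*(J + 496) = (-266 + 482)*(457 + 496) = 216*953 = 205848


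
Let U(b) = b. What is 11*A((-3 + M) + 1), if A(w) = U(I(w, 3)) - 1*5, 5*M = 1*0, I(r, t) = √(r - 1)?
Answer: -55 + 11*I*√3 ≈ -55.0 + 19.053*I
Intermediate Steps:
I(r, t) = √(-1 + r)
M = 0 (M = (1*0)/5 = (⅕)*0 = 0)
A(w) = -5 + √(-1 + w) (A(w) = √(-1 + w) - 1*5 = √(-1 + w) - 5 = -5 + √(-1 + w))
11*A((-3 + M) + 1) = 11*(-5 + √(-1 + ((-3 + 0) + 1))) = 11*(-5 + √(-1 + (-3 + 1))) = 11*(-5 + √(-1 - 2)) = 11*(-5 + √(-3)) = 11*(-5 + I*√3) = -55 + 11*I*√3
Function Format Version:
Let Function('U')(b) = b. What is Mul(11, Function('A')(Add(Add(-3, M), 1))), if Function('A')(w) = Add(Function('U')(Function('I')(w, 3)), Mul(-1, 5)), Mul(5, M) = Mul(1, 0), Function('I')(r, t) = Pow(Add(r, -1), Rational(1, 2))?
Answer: Add(-55, Mul(11, I, Pow(3, Rational(1, 2)))) ≈ Add(-55.000, Mul(19.053, I))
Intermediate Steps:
Function('I')(r, t) = Pow(Add(-1, r), Rational(1, 2))
M = 0 (M = Mul(Rational(1, 5), Mul(1, 0)) = Mul(Rational(1, 5), 0) = 0)
Function('A')(w) = Add(-5, Pow(Add(-1, w), Rational(1, 2))) (Function('A')(w) = Add(Pow(Add(-1, w), Rational(1, 2)), Mul(-1, 5)) = Add(Pow(Add(-1, w), Rational(1, 2)), -5) = Add(-5, Pow(Add(-1, w), Rational(1, 2))))
Mul(11, Function('A')(Add(Add(-3, M), 1))) = Mul(11, Add(-5, Pow(Add(-1, Add(Add(-3, 0), 1)), Rational(1, 2)))) = Mul(11, Add(-5, Pow(Add(-1, Add(-3, 1)), Rational(1, 2)))) = Mul(11, Add(-5, Pow(Add(-1, -2), Rational(1, 2)))) = Mul(11, Add(-5, Pow(-3, Rational(1, 2)))) = Mul(11, Add(-5, Mul(I, Pow(3, Rational(1, 2))))) = Add(-55, Mul(11, I, Pow(3, Rational(1, 2))))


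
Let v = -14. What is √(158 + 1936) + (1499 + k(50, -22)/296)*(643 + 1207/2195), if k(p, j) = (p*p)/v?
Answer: 548205413172/568505 + √2094 ≈ 9.6434e+5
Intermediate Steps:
k(p, j) = -p²/14 (k(p, j) = (p*p)/(-14) = p²*(-1/14) = -p²/14)
√(158 + 1936) + (1499 + k(50, -22)/296)*(643 + 1207/2195) = √(158 + 1936) + (1499 - 1/14*50²/296)*(643 + 1207/2195) = √2094 + (1499 - 1/14*2500*(1/296))*(643 + 1207*(1/2195)) = √2094 + (1499 - 1250/7*1/296)*(643 + 1207/2195) = √2094 + (1499 - 625/1036)*(1412592/2195) = √2094 + (1552339/1036)*(1412592/2195) = √2094 + 548205413172/568505 = 548205413172/568505 + √2094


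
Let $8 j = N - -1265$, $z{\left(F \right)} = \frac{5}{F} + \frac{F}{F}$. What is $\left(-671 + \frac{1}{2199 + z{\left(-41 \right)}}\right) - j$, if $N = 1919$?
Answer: $- \frac{96418414}{90195} \approx -1069.0$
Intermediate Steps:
$z{\left(F \right)} = 1 + \frac{5}{F}$ ($z{\left(F \right)} = \frac{5}{F} + 1 = 1 + \frac{5}{F}$)
$j = 398$ ($j = \frac{1919 - -1265}{8} = \frac{1919 + 1265}{8} = \frac{1}{8} \cdot 3184 = 398$)
$\left(-671 + \frac{1}{2199 + z{\left(-41 \right)}}\right) - j = \left(-671 + \frac{1}{2199 + \frac{5 - 41}{-41}}\right) - 398 = \left(-671 + \frac{1}{2199 - - \frac{36}{41}}\right) - 398 = \left(-671 + \frac{1}{2199 + \frac{36}{41}}\right) - 398 = \left(-671 + \frac{1}{\frac{90195}{41}}\right) - 398 = \left(-671 + \frac{41}{90195}\right) - 398 = - \frac{60520804}{90195} - 398 = - \frac{96418414}{90195}$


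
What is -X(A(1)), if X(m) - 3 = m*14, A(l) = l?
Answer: -17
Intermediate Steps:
X(m) = 3 + 14*m (X(m) = 3 + m*14 = 3 + 14*m)
-X(A(1)) = -(3 + 14*1) = -(3 + 14) = -1*17 = -17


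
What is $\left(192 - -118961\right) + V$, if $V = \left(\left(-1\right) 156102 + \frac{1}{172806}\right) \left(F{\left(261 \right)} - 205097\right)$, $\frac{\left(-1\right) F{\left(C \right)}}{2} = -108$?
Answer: $\frac{5526759775505209}{172806} \approx 3.1982 \cdot 10^{10}$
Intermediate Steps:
$F{\left(C \right)} = 216$ ($F{\left(C \right)} = \left(-2\right) \left(-108\right) = 216$)
$V = \frac{5526739185151891}{172806}$ ($V = \left(\left(-1\right) 156102 + \frac{1}{172806}\right) \left(216 - 205097\right) = \left(-156102 + \frac{1}{172806}\right) \left(-204881\right) = \left(- \frac{26975362211}{172806}\right) \left(-204881\right) = \frac{5526739185151891}{172806} \approx 3.1982 \cdot 10^{10}$)
$\left(192 - -118961\right) + V = \left(192 - -118961\right) + \frac{5526739185151891}{172806} = \left(192 + 118961\right) + \frac{5526739185151891}{172806} = 119153 + \frac{5526739185151891}{172806} = \frac{5526759775505209}{172806}$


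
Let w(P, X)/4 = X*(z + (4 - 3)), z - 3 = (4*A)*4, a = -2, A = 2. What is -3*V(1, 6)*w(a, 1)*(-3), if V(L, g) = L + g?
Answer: 9072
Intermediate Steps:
z = 35 (z = 3 + (4*2)*4 = 3 + 8*4 = 3 + 32 = 35)
w(P, X) = 144*X (w(P, X) = 4*(X*(35 + (4 - 3))) = 4*(X*(35 + 1)) = 4*(X*36) = 4*(36*X) = 144*X)
-3*V(1, 6)*w(a, 1)*(-3) = -3*(1 + 6)*144*1*(-3) = -21*144*(-3) = -3*1008*(-3) = -3024*(-3) = 9072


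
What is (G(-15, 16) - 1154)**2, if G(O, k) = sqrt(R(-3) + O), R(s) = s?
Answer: 1331698 - 6924*I*sqrt(2) ≈ 1.3317e+6 - 9792.0*I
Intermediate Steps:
G(O, k) = sqrt(-3 + O)
(G(-15, 16) - 1154)**2 = (sqrt(-3 - 15) - 1154)**2 = (sqrt(-18) - 1154)**2 = (3*I*sqrt(2) - 1154)**2 = (-1154 + 3*I*sqrt(2))**2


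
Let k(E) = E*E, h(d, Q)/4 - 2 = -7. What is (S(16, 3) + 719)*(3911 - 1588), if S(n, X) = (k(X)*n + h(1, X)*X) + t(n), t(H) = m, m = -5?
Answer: 1853754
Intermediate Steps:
h(d, Q) = -20 (h(d, Q) = 8 + 4*(-7) = 8 - 28 = -20)
t(H) = -5
k(E) = E**2
S(n, X) = -5 - 20*X + n*X**2 (S(n, X) = (X**2*n - 20*X) - 5 = (n*X**2 - 20*X) - 5 = (-20*X + n*X**2) - 5 = -5 - 20*X + n*X**2)
(S(16, 3) + 719)*(3911 - 1588) = ((-5 - 20*3 + 16*3**2) + 719)*(3911 - 1588) = ((-5 - 60 + 16*9) + 719)*2323 = ((-5 - 60 + 144) + 719)*2323 = (79 + 719)*2323 = 798*2323 = 1853754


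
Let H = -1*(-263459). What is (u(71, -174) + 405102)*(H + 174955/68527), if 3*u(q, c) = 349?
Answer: 7315904928623480/68527 ≈ 1.0676e+11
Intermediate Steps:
u(q, c) = 349/3 (u(q, c) = (⅓)*349 = 349/3)
H = 263459
(u(71, -174) + 405102)*(H + 174955/68527) = (349/3 + 405102)*(263459 + 174955/68527) = 1215655*(263459 + 174955*(1/68527))/3 = 1215655*(263459 + 174955/68527)/3 = (1215655/3)*(18054229848/68527) = 7315904928623480/68527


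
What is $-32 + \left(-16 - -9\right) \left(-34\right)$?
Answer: $206$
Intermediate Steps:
$-32 + \left(-16 - -9\right) \left(-34\right) = -32 + \left(-16 + 9\right) \left(-34\right) = -32 - -238 = -32 + 238 = 206$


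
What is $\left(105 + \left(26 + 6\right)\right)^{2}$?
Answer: $18769$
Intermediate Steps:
$\left(105 + \left(26 + 6\right)\right)^{2} = \left(105 + 32\right)^{2} = 137^{2} = 18769$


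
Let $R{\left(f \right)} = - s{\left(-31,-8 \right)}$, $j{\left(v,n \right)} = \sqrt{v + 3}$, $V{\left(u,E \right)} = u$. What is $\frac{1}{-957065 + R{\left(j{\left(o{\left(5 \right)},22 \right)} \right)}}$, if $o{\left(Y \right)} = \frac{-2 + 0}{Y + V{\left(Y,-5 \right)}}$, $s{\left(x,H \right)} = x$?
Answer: $- \frac{1}{957034} \approx -1.0449 \cdot 10^{-6}$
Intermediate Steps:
$o{\left(Y \right)} = - \frac{1}{Y}$ ($o{\left(Y \right)} = \frac{-2 + 0}{Y + Y} = - \frac{2}{2 Y} = - 2 \frac{1}{2 Y} = - \frac{1}{Y}$)
$j{\left(v,n \right)} = \sqrt{3 + v}$
$R{\left(f \right)} = 31$ ($R{\left(f \right)} = \left(-1\right) \left(-31\right) = 31$)
$\frac{1}{-957065 + R{\left(j{\left(o{\left(5 \right)},22 \right)} \right)}} = \frac{1}{-957065 + 31} = \frac{1}{-957034} = - \frac{1}{957034}$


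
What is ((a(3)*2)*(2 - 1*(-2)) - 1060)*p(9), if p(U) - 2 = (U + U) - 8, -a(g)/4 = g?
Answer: -13872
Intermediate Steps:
a(g) = -4*g
p(U) = -6 + 2*U (p(U) = 2 + ((U + U) - 8) = 2 + (2*U - 8) = 2 + (-8 + 2*U) = -6 + 2*U)
((a(3)*2)*(2 - 1*(-2)) - 1060)*p(9) = ((-4*3*2)*(2 - 1*(-2)) - 1060)*(-6 + 2*9) = ((-12*2)*(2 + 2) - 1060)*(-6 + 18) = (-24*4 - 1060)*12 = (-96 - 1060)*12 = -1156*12 = -13872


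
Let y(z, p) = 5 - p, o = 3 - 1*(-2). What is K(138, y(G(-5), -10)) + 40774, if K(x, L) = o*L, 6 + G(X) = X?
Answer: 40849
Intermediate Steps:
o = 5 (o = 3 + 2 = 5)
G(X) = -6 + X
K(x, L) = 5*L
K(138, y(G(-5), -10)) + 40774 = 5*(5 - 1*(-10)) + 40774 = 5*(5 + 10) + 40774 = 5*15 + 40774 = 75 + 40774 = 40849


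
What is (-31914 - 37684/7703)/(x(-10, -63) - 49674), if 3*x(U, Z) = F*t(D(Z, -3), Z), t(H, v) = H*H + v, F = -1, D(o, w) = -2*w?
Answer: 245871226/382569495 ≈ 0.64268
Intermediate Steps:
t(H, v) = v + H**2 (t(H, v) = H**2 + v = v + H**2)
x(U, Z) = -12 - Z/3 (x(U, Z) = (-(Z + (-2*(-3))**2))/3 = (-(Z + 6**2))/3 = (-(Z + 36))/3 = (-(36 + Z))/3 = (-36 - Z)/3 = -12 - Z/3)
(-31914 - 37684/7703)/(x(-10, -63) - 49674) = (-31914 - 37684/7703)/((-12 - 1/3*(-63)) - 49674) = (-31914 - 37684*1/7703)/((-12 + 21) - 49674) = (-31914 - 37684/7703)/(9 - 49674) = -245871226/7703/(-49665) = -245871226/7703*(-1/49665) = 245871226/382569495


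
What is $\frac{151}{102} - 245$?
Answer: $- \frac{24839}{102} \approx -243.52$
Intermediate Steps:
$\frac{151}{102} - 245 = - \frac{24839}{102}$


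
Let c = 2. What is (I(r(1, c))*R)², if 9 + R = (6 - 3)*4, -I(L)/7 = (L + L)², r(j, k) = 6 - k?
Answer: 1806336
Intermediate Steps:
I(L) = -28*L² (I(L) = -7*(L + L)² = -7*4*L² = -28*L²)
R = 3 (R = -9 + (6 - 3)*4 = -9 + 3*4 = -9 + 12 = 3)
(I(r(1, c))*R)² = (-28*(6 - 1*2)²*3)² = (-28*(6 - 2)²*3)² = (-28*4²*3)² = (-28*16*3)² = (-448*3)² = (-1344)² = 1806336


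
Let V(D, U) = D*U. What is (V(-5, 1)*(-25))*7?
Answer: 875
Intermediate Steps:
(V(-5, 1)*(-25))*7 = (-5*1*(-25))*7 = -5*(-25)*7 = 125*7 = 875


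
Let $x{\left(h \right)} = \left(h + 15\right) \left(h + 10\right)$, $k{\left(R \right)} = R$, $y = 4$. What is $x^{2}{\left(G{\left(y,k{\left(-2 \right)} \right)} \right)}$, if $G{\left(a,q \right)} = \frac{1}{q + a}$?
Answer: $\frac{423801}{16} \approx 26488.0$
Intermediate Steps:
$G{\left(a,q \right)} = \frac{1}{a + q}$
$x{\left(h \right)} = \left(10 + h\right) \left(15 + h\right)$ ($x{\left(h \right)} = \left(15 + h\right) \left(10 + h\right) = \left(10 + h\right) \left(15 + h\right)$)
$x^{2}{\left(G{\left(y,k{\left(-2 \right)} \right)} \right)} = \left(150 + \left(\frac{1}{4 - 2}\right)^{2} + \frac{25}{4 - 2}\right)^{2} = \left(150 + \left(\frac{1}{2}\right)^{2} + \frac{25}{2}\right)^{2} = \left(150 + \left(\frac{1}{2}\right)^{2} + 25 \cdot \frac{1}{2}\right)^{2} = \left(150 + \frac{1}{4} + \frac{25}{2}\right)^{2} = \left(\frac{651}{4}\right)^{2} = \frac{423801}{16}$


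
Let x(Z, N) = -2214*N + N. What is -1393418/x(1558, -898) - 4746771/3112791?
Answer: -2295092266982/1030994770289 ≈ -2.2261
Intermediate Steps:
x(Z, N) = -2213*N
-1393418/x(1558, -898) - 4746771/3112791 = -1393418/((-2213*(-898))) - 4746771/3112791 = -1393418/1987274 - 4746771*1/3112791 = -1393418*1/1987274 - 1582257/1037597 = -696709/993637 - 1582257/1037597 = -2295092266982/1030994770289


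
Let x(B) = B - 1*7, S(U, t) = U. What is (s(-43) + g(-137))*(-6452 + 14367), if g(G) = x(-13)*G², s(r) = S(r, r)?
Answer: -2971473045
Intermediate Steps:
s(r) = r
x(B) = -7 + B (x(B) = B - 7 = -7 + B)
g(G) = -20*G² (g(G) = (-7 - 13)*G² = -20*G²)
(s(-43) + g(-137))*(-6452 + 14367) = (-43 - 20*(-137)²)*(-6452 + 14367) = (-43 - 20*18769)*7915 = (-43 - 375380)*7915 = -375423*7915 = -2971473045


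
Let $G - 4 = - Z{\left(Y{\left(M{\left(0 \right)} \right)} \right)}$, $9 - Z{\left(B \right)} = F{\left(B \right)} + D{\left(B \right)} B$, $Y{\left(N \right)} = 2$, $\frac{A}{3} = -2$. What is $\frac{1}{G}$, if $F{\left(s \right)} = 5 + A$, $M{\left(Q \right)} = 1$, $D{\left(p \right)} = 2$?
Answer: $- \frac{1}{2} \approx -0.5$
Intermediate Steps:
$A = -6$ ($A = 3 \left(-2\right) = -6$)
$F{\left(s \right)} = -1$ ($F{\left(s \right)} = 5 - 6 = -1$)
$Z{\left(B \right)} = 10 - 2 B$ ($Z{\left(B \right)} = 9 - \left(-1 + 2 B\right) = 10 - 2 B$)
$G = -2$ ($G = 4 - \left(10 - 4\right) = 4 - 6 = -2$)
$\frac{1}{G} = \frac{1}{-2} = - \frac{1}{2}$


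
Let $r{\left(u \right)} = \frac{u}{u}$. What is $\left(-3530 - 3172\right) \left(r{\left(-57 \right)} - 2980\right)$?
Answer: $19965258$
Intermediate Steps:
$r{\left(u \right)} = 1$
$\left(-3530 - 3172\right) \left(r{\left(-57 \right)} - 2980\right) = \left(-3530 - 3172\right) \left(1 - 2980\right) = \left(-6702\right) \left(-2979\right) = 19965258$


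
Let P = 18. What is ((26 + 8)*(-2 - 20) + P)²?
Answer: 532900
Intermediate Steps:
((26 + 8)*(-2 - 20) + P)² = ((26 + 8)*(-2 - 20) + 18)² = (34*(-22) + 18)² = (-748 + 18)² = (-730)² = 532900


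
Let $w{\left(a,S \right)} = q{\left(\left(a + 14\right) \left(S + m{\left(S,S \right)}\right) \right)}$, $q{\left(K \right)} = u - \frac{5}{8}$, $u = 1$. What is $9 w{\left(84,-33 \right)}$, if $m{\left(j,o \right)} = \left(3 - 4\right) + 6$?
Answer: $\frac{27}{8} \approx 3.375$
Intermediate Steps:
$m{\left(j,o \right)} = 5$ ($m{\left(j,o \right)} = -1 + 6 = 5$)
$q{\left(K \right)} = \frac{3}{8}$ ($q{\left(K \right)} = 1 - \frac{5}{8} = \frac{3}{8}$)
$w{\left(a,S \right)} = \frac{3}{8}$
$9 w{\left(84,-33 \right)} = 9 \cdot \frac{3}{8} = \frac{27}{8}$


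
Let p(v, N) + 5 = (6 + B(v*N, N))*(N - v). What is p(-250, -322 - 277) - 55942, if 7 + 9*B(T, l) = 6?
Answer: -522020/9 ≈ -58002.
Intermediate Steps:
B(T, l) = -⅑ (B(T, l) = -7/9 + (⅑)*6 = -7/9 + ⅔ = -⅑)
p(v, N) = -5 - 53*v/9 + 53*N/9 (p(v, N) = -5 + (6 - ⅑)*(N - v) = -5 + 53*(N - v)/9 = -5 + (-53*v/9 + 53*N/9) = -5 - 53*v/9 + 53*N/9)
p(-250, -322 - 277) - 55942 = (-5 - 53/9*(-250) + 53*(-322 - 277)/9) - 55942 = (-5 + 13250/9 + (53/9)*(-599)) - 55942 = (-5 + 13250/9 - 31747/9) - 55942 = -18542/9 - 55942 = -522020/9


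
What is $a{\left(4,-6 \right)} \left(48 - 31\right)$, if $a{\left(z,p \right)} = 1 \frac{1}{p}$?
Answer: $- \frac{17}{6} \approx -2.8333$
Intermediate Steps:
$a{\left(z,p \right)} = \frac{1}{p}$
$a{\left(4,-6 \right)} \left(48 - 31\right) = \frac{48 - 31}{-6} = \left(- \frac{1}{6}\right) 17 = - \frac{17}{6}$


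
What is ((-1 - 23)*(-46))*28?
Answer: 30912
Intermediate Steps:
((-1 - 23)*(-46))*28 = -24*(-46)*28 = 1104*28 = 30912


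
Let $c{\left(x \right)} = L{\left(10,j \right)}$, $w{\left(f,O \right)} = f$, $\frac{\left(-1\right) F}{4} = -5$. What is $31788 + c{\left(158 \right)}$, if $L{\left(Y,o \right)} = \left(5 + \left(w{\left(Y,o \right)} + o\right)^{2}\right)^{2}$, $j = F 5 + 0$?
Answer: $146562813$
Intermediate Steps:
$F = 20$ ($F = \left(-4\right) \left(-5\right) = 20$)
$j = 100$ ($j = 20 \cdot 5 + 0 = 100 + 0 = 100$)
$L{\left(Y,o \right)} = \left(5 + \left(Y + o\right)^{2}\right)^{2}$
$c{\left(x \right)} = 146531025$ ($c{\left(x \right)} = \left(5 + \left(10 + 100\right)^{2}\right)^{2} = \left(5 + 110^{2}\right)^{2} = \left(5 + 12100\right)^{2} = 12105^{2} = 146531025$)
$31788 + c{\left(158 \right)} = 31788 + 146531025 = 146562813$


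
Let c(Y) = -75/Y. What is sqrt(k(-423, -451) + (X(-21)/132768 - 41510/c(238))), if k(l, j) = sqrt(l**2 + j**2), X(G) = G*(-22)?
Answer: sqrt(11197737453035 + 85008400*sqrt(382330))/9220 ≈ 363.79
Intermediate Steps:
X(G) = -22*G
k(l, j) = sqrt(j**2 + l**2)
sqrt(k(-423, -451) + (X(-21)/132768 - 41510/c(238))) = sqrt(sqrt((-451)**2 + (-423)**2) + (-22*(-21)/132768 - 41510/((-75/238)))) = sqrt(sqrt(203401 + 178929) + (462*(1/132768) - 41510/((-75*1/238)))) = sqrt(sqrt(382330) + (77/22128 - 41510/(-75/238))) = sqrt(sqrt(382330) + (77/22128 - 41510*(-238/75))) = sqrt(sqrt(382330) + (77/22128 + 1975876/15)) = sqrt(sqrt(382330) + 4858020587/36880) = sqrt(4858020587/36880 + sqrt(382330))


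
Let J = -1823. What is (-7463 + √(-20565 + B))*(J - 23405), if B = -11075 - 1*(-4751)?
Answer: 188276564 - 25228*I*√26889 ≈ 1.8828e+8 - 4.1369e+6*I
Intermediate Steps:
B = -6324 (B = -11075 + 4751 = -6324)
(-7463 + √(-20565 + B))*(J - 23405) = (-7463 + √(-20565 - 6324))*(-1823 - 23405) = (-7463 + √(-26889))*(-25228) = (-7463 + I*√26889)*(-25228) = 188276564 - 25228*I*√26889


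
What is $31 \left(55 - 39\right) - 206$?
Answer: $290$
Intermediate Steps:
$31 \left(55 - 39\right) - 206 = 31 \cdot 16 - 206 = 496 - 206 = 290$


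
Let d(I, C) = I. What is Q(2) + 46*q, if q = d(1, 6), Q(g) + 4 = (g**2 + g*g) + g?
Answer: 52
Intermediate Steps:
Q(g) = -4 + g + 2*g**2 (Q(g) = -4 + ((g**2 + g*g) + g) = -4 + ((g**2 + g**2) + g) = -4 + (2*g**2 + g) = -4 + (g + 2*g**2) = -4 + g + 2*g**2)
q = 1
Q(2) + 46*q = (-4 + 2 + 2*2**2) + 46*1 = (-4 + 2 + 2*4) + 46 = (-4 + 2 + 8) + 46 = 6 + 46 = 52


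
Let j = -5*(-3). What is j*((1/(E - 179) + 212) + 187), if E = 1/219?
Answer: 46921743/7840 ≈ 5984.9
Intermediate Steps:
E = 1/219 ≈ 0.0045662
j = 15
j*((1/(E - 179) + 212) + 187) = 15*((1/(1/219 - 179) + 212) + 187) = 15*((1/(-39200/219) + 212) + 187) = 15*((-219/39200 + 212) + 187) = 15*(8310181/39200 + 187) = 15*(15640581/39200) = 46921743/7840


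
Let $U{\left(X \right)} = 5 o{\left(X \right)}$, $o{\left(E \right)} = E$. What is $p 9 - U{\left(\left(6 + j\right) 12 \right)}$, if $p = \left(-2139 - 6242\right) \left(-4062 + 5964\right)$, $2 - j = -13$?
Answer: $-143467218$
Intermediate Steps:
$j = 15$ ($j = 2 - -13 = 2 + 13 = 15$)
$p = -15940662$ ($p = \left(-8381\right) 1902 = -15940662$)
$U{\left(X \right)} = 5 X$
$p 9 - U{\left(\left(6 + j\right) 12 \right)} = \left(-15940662\right) 9 - 5 \left(6 + 15\right) 12 = -143465958 - 5 \cdot 21 \cdot 12 = -143465958 - 5 \cdot 252 = -143465958 - 1260 = -143467218$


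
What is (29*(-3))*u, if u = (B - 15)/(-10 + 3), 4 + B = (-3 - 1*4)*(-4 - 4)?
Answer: 3219/7 ≈ 459.86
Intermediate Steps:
B = 52 (B = -4 + (-3 - 1*4)*(-4 - 4) = -4 + (-3 - 4)*(-8) = -4 - 7*(-8) = -4 + 56 = 52)
u = -37/7 (u = (52 - 15)/(-10 + 3) = 37/(-7) = 37*(-1/7) = -37/7 ≈ -5.2857)
(29*(-3))*u = (29*(-3))*(-37/7) = -87*(-37/7) = 3219/7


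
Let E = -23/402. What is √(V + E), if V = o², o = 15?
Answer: √36351654/402 ≈ 14.998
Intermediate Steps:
E = -23/402 (E = -23*1/402 = -23/402 ≈ -0.057214)
V = 225 (V = 15² = 225)
√(V + E) = √(225 - 23/402) = √(90427/402) = √36351654/402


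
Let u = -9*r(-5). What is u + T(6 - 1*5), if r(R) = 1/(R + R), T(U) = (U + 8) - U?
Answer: 89/10 ≈ 8.9000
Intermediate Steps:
T(U) = 8 (T(U) = (8 + U) - U = 8)
r(R) = 1/(2*R)
u = 9/10 (u = -9/(2*(-5)) = -9*(-1)/(2*5) = -9*(-1/10) = 9/10 ≈ 0.90000)
u + T(6 - 1*5) = 9/10 + 8 = 89/10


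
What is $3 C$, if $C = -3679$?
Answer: $-11037$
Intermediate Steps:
$3 C = 3 \left(-3679\right) = -11037$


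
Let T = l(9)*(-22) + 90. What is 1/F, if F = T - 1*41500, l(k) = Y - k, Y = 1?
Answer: -1/41234 ≈ -2.4252e-5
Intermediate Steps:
l(k) = 1 - k
T = 266 (T = (1 - 1*9)*(-22) + 90 = (1 - 9)*(-22) + 90 = -8*(-22) + 90 = 176 + 90 = 266)
F = -41234 (F = 266 - 1*41500 = 266 - 41500 = -41234)
1/F = 1/(-41234) = -1/41234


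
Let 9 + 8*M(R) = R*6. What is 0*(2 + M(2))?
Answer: 0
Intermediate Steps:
M(R) = -9/8 + 3*R/4 (M(R) = -9/8 + (R*6)/8 = -9/8 + (6*R)/8 = -9/8 + 3*R/4)
0*(2 + M(2)) = 0*(2 + (-9/8 + (3/4)*2)) = 0*(2 + (-9/8 + 3/2)) = 0*(2 + 3/8) = 0*(19/8) = 0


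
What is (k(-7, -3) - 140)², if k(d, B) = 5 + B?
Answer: 19044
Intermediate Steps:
(k(-7, -3) - 140)² = ((5 - 3) - 140)² = (2 - 140)² = (-138)² = 19044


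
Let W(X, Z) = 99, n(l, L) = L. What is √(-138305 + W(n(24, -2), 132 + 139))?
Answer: I*√138206 ≈ 371.76*I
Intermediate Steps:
√(-138305 + W(n(24, -2), 132 + 139)) = √(-138305 + 99) = √(-138206) = I*√138206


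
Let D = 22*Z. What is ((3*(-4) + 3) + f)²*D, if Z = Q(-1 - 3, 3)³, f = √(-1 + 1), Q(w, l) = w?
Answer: -114048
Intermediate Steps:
f = 0 (f = √0 = 0)
Z = -64 (Z = (-1 - 3)³ = (-4)³ = -64)
D = -1408 (D = 22*(-64) = -1408)
((3*(-4) + 3) + f)²*D = ((3*(-4) + 3) + 0)²*(-1408) = ((-12 + 3) + 0)²*(-1408) = (-9 + 0)²*(-1408) = (-9)²*(-1408) = 81*(-1408) = -114048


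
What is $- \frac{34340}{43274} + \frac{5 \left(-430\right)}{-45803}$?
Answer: $- \frac{2633160}{3526831} \approx -0.74661$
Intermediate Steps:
$- \frac{34340}{43274} + \frac{5 \left(-430\right)}{-45803} = \left(-34340\right) \frac{1}{43274} - - \frac{2150}{45803} = - \frac{17170}{21637} + \frac{2150}{45803} = - \frac{2633160}{3526831}$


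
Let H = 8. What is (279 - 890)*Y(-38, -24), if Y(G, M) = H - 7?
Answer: -611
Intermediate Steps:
Y(G, M) = 1 (Y(G, M) = 8 - 7 = 1)
(279 - 890)*Y(-38, -24) = (279 - 890)*1 = -611*1 = -611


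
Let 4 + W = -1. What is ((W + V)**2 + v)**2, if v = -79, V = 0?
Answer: 2916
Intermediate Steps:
W = -5 (W = -4 - 1 = -5)
((W + V)**2 + v)**2 = ((-5 + 0)**2 - 79)**2 = ((-5)**2 - 79)**2 = (25 - 79)**2 = (-54)**2 = 2916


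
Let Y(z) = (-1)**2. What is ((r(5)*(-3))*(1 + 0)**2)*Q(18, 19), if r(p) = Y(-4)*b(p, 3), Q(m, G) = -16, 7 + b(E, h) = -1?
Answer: -384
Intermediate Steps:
b(E, h) = -8 (b(E, h) = -7 - 1 = -8)
Y(z) = 1
r(p) = -8 (r(p) = 1*(-8) = -8)
((r(5)*(-3))*(1 + 0)**2)*Q(18, 19) = ((-8*(-3))*(1 + 0)**2)*(-16) = (24*1**2)*(-16) = (24*1)*(-16) = 24*(-16) = -384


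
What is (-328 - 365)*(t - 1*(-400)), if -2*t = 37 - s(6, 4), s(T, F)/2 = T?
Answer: -537075/2 ≈ -2.6854e+5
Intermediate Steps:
s(T, F) = 2*T
t = -25/2 (t = -(37 - 2*6)/2 = -(37 - 1*12)/2 = -(37 - 12)/2 = -½*25 = -25/2 ≈ -12.500)
(-328 - 365)*(t - 1*(-400)) = (-328 - 365)*(-25/2 - 1*(-400)) = -693*(-25/2 + 400) = -693*775/2 = -537075/2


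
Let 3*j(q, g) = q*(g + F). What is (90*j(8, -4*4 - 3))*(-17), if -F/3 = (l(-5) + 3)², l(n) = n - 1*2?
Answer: 273360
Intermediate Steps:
l(n) = -2 + n (l(n) = n - 2 = -2 + n)
F = -48 (F = -3*((-2 - 5) + 3)² = -3*(-7 + 3)² = -3*(-4)² = -3*16 = -48)
j(q, g) = q*(-48 + g)/3 (j(q, g) = (q*(g - 48))/3 = (q*(-48 + g))/3 = q*(-48 + g)/3)
(90*j(8, -4*4 - 3))*(-17) = (90*((⅓)*8*(-48 + (-4*4 - 3))))*(-17) = (90*((⅓)*8*(-48 + (-16 - 3))))*(-17) = (90*((⅓)*8*(-48 - 19)))*(-17) = (90*((⅓)*8*(-67)))*(-17) = (90*(-536/3))*(-17) = -16080*(-17) = 273360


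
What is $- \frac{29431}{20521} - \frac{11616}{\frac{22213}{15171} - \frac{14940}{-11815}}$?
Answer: $- \frac{8548291883093405}{2007369699107} \approx -4258.5$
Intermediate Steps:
$- \frac{29431}{20521} - \frac{11616}{\frac{22213}{15171} - \frac{14940}{-11815}} = \left(-29431\right) \frac{1}{20521} - \frac{11616}{22213 \cdot \frac{1}{15171} - - \frac{2988}{2363}} = - \frac{29431}{20521} - \frac{11616}{\frac{22213}{15171} + \frac{2988}{2363}} = - \frac{29431}{20521} - \frac{11616}{\frac{97820267}{35849073}} = - \frac{29431}{20521} - \frac{416422831968}{97820267} = - \frac{8548291883093405}{2007369699107}$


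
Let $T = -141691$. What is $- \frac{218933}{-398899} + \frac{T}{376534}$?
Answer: $\frac{25915320013}{150199036066} \approx 0.17254$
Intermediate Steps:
$- \frac{218933}{-398899} + \frac{T}{376534} = - \frac{218933}{-398899} - \frac{141691}{376534} = \left(-218933\right) \left(- \frac{1}{398899}\right) - \frac{141691}{376534} = \frac{218933}{398899} - \frac{141691}{376534} = \frac{25915320013}{150199036066}$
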